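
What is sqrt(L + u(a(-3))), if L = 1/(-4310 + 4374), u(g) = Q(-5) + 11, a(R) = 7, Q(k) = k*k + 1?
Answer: sqrt(2369)/8 ≈ 6.0840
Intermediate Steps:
Q(k) = 1 + k**2 (Q(k) = k**2 + 1 = 1 + k**2)
u(g) = 37 (u(g) = (1 + (-5)**2) + 11 = (1 + 25) + 11 = 26 + 11 = 37)
L = 1/64 ≈ 0.015625
sqrt(L + u(a(-3))) = sqrt(1/64 + 37) = sqrt(2369/64) = sqrt(2369)/8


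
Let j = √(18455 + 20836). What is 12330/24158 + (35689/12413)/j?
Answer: 6165/12079 + 35689*√39291/487719183 ≈ 0.52489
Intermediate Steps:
j = √39291 ≈ 198.22
12330/24158 + (35689/12413)/j = 12330/24158 + (35689/12413)/(√39291) = 12330*(1/24158) + (35689*(1/12413))*(√39291/39291) = 6165/12079 + 35689*(√39291/39291)/12413 = 6165/12079 + 35689*√39291/487719183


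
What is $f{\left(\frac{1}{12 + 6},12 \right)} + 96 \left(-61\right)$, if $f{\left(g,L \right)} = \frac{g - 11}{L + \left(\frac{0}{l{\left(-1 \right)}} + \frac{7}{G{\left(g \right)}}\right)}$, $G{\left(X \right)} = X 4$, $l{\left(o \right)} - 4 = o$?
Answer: $- \frac{4585445}{783} \approx -5856.3$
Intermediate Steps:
$l{\left(o \right)} = 4 + o$
$G{\left(X \right)} = 4 X$
$f{\left(g,L \right)} = \frac{-11 + g}{L + \frac{7}{4 g}}$ ($f{\left(g,L \right)} = \frac{g - 11}{L + \left(\frac{0}{4 - 1} + \frac{7}{4 g}\right)} = \frac{-11 + g}{L + \left(\frac{0}{3} + 7 \frac{1}{4 g}\right)} = \frac{-11 + g}{L + \left(0 \cdot \frac{1}{3} + \frac{7}{4 g}\right)} = \frac{-11 + g}{L + \left(0 + \frac{7}{4 g}\right)} = \frac{-11 + g}{L + \frac{7}{4 g}}$)
$f{\left(\frac{1}{12 + 6},12 \right)} + 96 \left(-61\right) = \frac{4 \left(-11 + \frac{1}{12 + 6}\right)}{\left(12 + 6\right) \left(7 + 4 \cdot 12 \frac{1}{12 + 6}\right)} + 96 \left(-61\right) = \frac{4 \left(-11 + \frac{1}{18}\right)}{18 \left(7 + 4 \cdot 12 \cdot \frac{1}{18}\right)} - 5856 = 4 \cdot \frac{1}{18} \frac{1}{7 + 4 \cdot 12 \cdot \frac{1}{18}} \left(-11 + \frac{1}{18}\right) - 5856 = 4 \cdot \frac{1}{18} \frac{1}{7 + \frac{8}{3}} \left(- \frac{197}{18}\right) - 5856 = 4 \cdot \frac{1}{18} \frac{1}{\frac{29}{3}} \left(- \frac{197}{18}\right) - 5856 = 4 \cdot \frac{1}{18} \cdot \frac{3}{29} \left(- \frac{197}{18}\right) - 5856 = - \frac{197}{783} - 5856 = - \frac{4585445}{783}$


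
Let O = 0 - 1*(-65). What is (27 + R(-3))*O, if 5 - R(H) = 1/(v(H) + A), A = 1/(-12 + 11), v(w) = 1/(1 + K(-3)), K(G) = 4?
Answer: 8645/4 ≈ 2161.3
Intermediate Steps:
O = 65 (O = 0 + 65 = 65)
v(w) = 1/5 (v(w) = 1/(1 + 4) = 1/5)
A = -1 (A = 1/(-1) = -1)
R(H) = 25/4 (R(H) = 5 - 1/(1/5 - 1) = 5 - 1/(-4/5) = 5 - 1*(-5/4) = 5 + 5/4 = 25/4)
(27 + R(-3))*O = (27 + 25/4)*65 = (133/4)*65 = 8645/4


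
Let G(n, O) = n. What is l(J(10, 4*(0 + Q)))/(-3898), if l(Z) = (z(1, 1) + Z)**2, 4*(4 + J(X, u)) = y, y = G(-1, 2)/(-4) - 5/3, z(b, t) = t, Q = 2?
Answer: -25921/8980992 ≈ -0.0028862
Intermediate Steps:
y = -17/12 (y = -1/(-4) - 5/3 = -1*(-1/4) - 5*1/3 = 1/4 - 5/3 = -17/12 ≈ -1.4167)
J(X, u) = -209/48 (J(X, u) = -4 + (1/4)*(-17/12) = -4 - 17/48 = -209/48)
l(Z) = (1 + Z)**2
l(J(10, 4*(0 + Q)))/(-3898) = (1 - 209/48)**2/(-3898) = (-161/48)**2*(-1/3898) = (25921/2304)*(-1/3898) = -25921/8980992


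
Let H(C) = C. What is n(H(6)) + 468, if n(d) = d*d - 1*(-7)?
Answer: 511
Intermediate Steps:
n(d) = 7 + d² (n(d) = d² + 7 = 7 + d²)
n(H(6)) + 468 = (7 + 6²) + 468 = (7 + 36) + 468 = 43 + 468 = 511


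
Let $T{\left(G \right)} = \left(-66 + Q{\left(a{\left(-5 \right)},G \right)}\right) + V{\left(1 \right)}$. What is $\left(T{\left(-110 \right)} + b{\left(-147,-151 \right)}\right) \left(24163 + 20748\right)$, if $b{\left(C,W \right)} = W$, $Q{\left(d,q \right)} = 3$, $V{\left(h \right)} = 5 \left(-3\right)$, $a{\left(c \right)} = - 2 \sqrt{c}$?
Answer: $-10284619$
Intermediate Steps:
$V{\left(h \right)} = -15$
$T{\left(G \right)} = -78$ ($T{\left(G \right)} = \left(-66 + 3\right) - 15 = -63 - 15 = -78$)
$\left(T{\left(-110 \right)} + b{\left(-147,-151 \right)}\right) \left(24163 + 20748\right) = \left(-78 - 151\right) \left(24163 + 20748\right) = \left(-229\right) 44911 = -10284619$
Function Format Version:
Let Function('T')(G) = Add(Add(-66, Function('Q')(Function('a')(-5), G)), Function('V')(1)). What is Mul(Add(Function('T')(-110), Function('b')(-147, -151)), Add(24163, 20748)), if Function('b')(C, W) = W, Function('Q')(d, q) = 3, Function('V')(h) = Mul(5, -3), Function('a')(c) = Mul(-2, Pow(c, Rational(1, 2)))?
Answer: -10284619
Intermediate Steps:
Function('V')(h) = -15
Function('T')(G) = -78 (Function('T')(G) = Add(Add(-66, 3), -15) = Add(-63, -15) = -78)
Mul(Add(Function('T')(-110), Function('b')(-147, -151)), Add(24163, 20748)) = Mul(Add(-78, -151), Add(24163, 20748)) = Mul(-229, 44911) = -10284619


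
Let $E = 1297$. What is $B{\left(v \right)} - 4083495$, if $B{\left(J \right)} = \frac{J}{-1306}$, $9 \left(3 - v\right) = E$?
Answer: $- \frac{23998699480}{5877} \approx -4.0835 \cdot 10^{6}$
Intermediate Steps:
$v = - \frac{1270}{9}$ ($v = 3 - \frac{1297}{9} = - \frac{1270}{9} \approx -141.11$)
$B{\left(J \right)} = - \frac{J}{1306}$ ($B{\left(J \right)} = J \left(- \frac{1}{1306}\right) = - \frac{J}{1306}$)
$B{\left(v \right)} - 4083495 = \left(- \frac{1}{1306}\right) \left(- \frac{1270}{9}\right) - 4083495 = \frac{635}{5877} - 4083495 = - \frac{23998699480}{5877}$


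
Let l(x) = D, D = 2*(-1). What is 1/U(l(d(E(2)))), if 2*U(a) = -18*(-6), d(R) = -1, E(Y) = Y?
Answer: 1/54 ≈ 0.018519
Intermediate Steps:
D = -2
l(x) = -2
U(a) = 54 (U(a) = (-18*(-6))/2 = (½)*108 = 54)
1/U(l(d(E(2)))) = 1/54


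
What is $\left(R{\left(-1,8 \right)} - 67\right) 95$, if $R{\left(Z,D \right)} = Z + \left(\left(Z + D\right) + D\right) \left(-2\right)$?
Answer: $-9310$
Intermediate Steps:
$R{\left(Z,D \right)} = - Z - 4 D$ ($R{\left(Z,D \right)} = Z + \left(\left(D + Z\right) + D\right) \left(-2\right) = Z + \left(Z + 2 D\right) \left(-2\right) = Z - \left(2 Z + 4 D\right) = - Z - 4 D$)
$\left(R{\left(-1,8 \right)} - 67\right) 95 = \left(\left(\left(-1\right) \left(-1\right) - 32\right) - 67\right) 95 = \left(\left(1 - 32\right) - 67\right) 95 = \left(-31 - 67\right) 95 = \left(-98\right) 95 = -9310$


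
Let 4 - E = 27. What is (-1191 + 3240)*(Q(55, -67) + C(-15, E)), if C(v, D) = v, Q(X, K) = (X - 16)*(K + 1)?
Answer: -5304861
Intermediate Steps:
E = -23 (E = 4 - 1*27 = 4 - 27 = -23)
Q(X, K) = (1 + K)*(-16 + X) (Q(X, K) = (-16 + X)*(1 + K) = (1 + K)*(-16 + X))
(-1191 + 3240)*(Q(55, -67) + C(-15, E)) = (-1191 + 3240)*((-16 + 55 - 16*(-67) - 67*55) - 15) = 2049*((-16 + 55 + 1072 - 3685) - 15) = 2049*(-2574 - 15) = 2049*(-2589) = -5304861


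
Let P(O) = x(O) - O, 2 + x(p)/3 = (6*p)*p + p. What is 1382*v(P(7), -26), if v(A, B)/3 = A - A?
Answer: 0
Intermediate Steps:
x(p) = -6 + 3*p + 18*p² (x(p) = -6 + 3*((6*p)*p + p) = -6 + 3*(6*p² + p) = -6 + 3*(p + 6*p²) = -6 + (3*p + 18*p²) = -6 + 3*p + 18*p²)
P(O) = -6 + 2*O + 18*O² (P(O) = (-6 + 3*O + 18*O²) - O = -6 + 2*O + 18*O²)
v(A, B) = 0 (v(A, B) = 3*(A - A) = 3*0 = 0)
1382*v(P(7), -26) = 1382*0 = 0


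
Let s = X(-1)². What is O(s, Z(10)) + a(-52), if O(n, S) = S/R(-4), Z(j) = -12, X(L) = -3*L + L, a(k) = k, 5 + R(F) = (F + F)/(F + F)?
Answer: -49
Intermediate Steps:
R(F) = -4 (R(F) = -5 + (F + F)/(F + F) = -5 + (2*F)/((2*F)) = -5 + (2*F)*(1/(2*F)) = -5 + 1 = -4)
X(L) = -2*L
s = 4 (s = (-2*(-1))² = 2² = 4)
O(n, S) = -S/4 (O(n, S) = S/(-4) = S*(-¼) = -S/4)
O(s, Z(10)) + a(-52) = -¼*(-12) - 52 = 3 - 52 = -49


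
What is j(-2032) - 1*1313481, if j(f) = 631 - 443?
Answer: -1313293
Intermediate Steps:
j(f) = 188
j(-2032) - 1*1313481 = 188 - 1*1313481 = 188 - 1313481 = -1313293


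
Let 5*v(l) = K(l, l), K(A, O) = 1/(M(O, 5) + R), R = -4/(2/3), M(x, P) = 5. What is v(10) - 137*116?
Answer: -79461/5 ≈ -15892.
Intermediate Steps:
R = -6 (R = -4/(2*(⅓)) = -4/⅔ = -4*3/2 = -6)
K(A, O) = -1 (K(A, O) = 1/(5 - 6) = 1/(-1) = -1)
v(l) = -⅕ (v(l) = (⅕)*(-1) = -⅕)
v(10) - 137*116 = -⅕ - 137*116 = -⅕ - 15892 = -79461/5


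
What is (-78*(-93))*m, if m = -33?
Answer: -239382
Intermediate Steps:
(-78*(-93))*m = -78*(-93)*(-33) = 7254*(-33) = -239382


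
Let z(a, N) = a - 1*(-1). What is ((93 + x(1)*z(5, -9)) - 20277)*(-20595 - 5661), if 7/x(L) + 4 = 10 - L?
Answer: 2648652768/5 ≈ 5.2973e+8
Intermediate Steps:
z(a, N) = 1 + a (z(a, N) = a + 1 = 1 + a)
x(L) = 7/(6 - L) (x(L) = 7/(-4 + (10 - L)) = 7/(6 - L))
((93 + x(1)*z(5, -9)) - 20277)*(-20595 - 5661) = ((93 + (-7/(-6 + 1))*(1 + 5)) - 20277)*(-20595 - 5661) = ((93 - 7/(-5)*6) - 20277)*(-26256) = ((93 - 7*(-⅕)*6) - 20277)*(-26256) = ((93 + (7/5)*6) - 20277)*(-26256) = ((93 + 42/5) - 20277)*(-26256) = (507/5 - 20277)*(-26256) = -100878/5*(-26256) = 2648652768/5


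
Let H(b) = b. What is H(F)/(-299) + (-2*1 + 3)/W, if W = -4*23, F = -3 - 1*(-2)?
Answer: -9/1196 ≈ -0.0075251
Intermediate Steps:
F = -1 (F = -3 + 2 = -1)
W = -92
H(F)/(-299) + (-2*1 + 3)/W = -1/(-299) + (-2*1 + 3)/(-92) = -1*(-1/299) + (-2 + 3)*(-1/92) = 1/299 + 1*(-1/92) = 1/299 - 1/92 = -9/1196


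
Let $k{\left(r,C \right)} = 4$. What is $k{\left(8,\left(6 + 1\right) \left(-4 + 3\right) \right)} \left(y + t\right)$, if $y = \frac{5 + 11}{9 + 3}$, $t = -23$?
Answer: $- \frac{260}{3} \approx -86.667$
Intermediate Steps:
$y = \frac{4}{3}$ ($y = \frac{16}{12} = 16 \cdot \frac{1}{12} = \frac{4}{3} \approx 1.3333$)
$k{\left(8,\left(6 + 1\right) \left(-4 + 3\right) \right)} \left(y + t\right) = 4 \left(\frac{4}{3} - 23\right) = 4 \left(- \frac{65}{3}\right) = - \frac{260}{3}$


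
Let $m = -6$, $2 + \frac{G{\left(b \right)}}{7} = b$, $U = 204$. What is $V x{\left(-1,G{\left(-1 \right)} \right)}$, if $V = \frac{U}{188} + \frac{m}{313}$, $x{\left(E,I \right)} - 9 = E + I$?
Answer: $- \frac{203853}{14711} \approx -13.857$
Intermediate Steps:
$G{\left(b \right)} = -14 + 7 b$
$x{\left(E,I \right)} = 9 + E + I$ ($x{\left(E,I \right)} = 9 + \left(E + I\right) = 9 + E + I$)
$V = \frac{15681}{14711}$ ($V = \frac{204}{188} - \frac{6}{313} = 204 \cdot \frac{1}{188} - \frac{6}{313} = \frac{51}{47} - \frac{6}{313} = \frac{15681}{14711} \approx 1.0659$)
$V x{\left(-1,G{\left(-1 \right)} \right)} = \frac{15681 \left(9 - 1 + \left(-14 + 7 \left(-1\right)\right)\right)}{14711} = \frac{15681 \left(9 - 1 - 21\right)}{14711} = \frac{15681}{14711} \left(-13\right) = - \frac{203853}{14711}$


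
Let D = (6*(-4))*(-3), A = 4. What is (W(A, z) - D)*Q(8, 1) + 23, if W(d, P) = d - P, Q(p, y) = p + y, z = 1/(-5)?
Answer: -2936/5 ≈ -587.20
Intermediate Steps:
z = -⅕ ≈ -0.20000
D = 72 (D = -24*(-3) = 72)
(W(A, z) - D)*Q(8, 1) + 23 = ((4 - 1*(-⅕)) - 1*72)*(8 + 1) + 23 = ((4 + ⅕) - 72)*9 + 23 = (21/5 - 72)*9 + 23 = -339/5*9 + 23 = -3051/5 + 23 = -2936/5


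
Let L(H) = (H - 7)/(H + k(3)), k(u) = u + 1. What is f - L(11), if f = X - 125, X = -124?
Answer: -3739/15 ≈ -249.27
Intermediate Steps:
f = -249 (f = -124 - 125 = -249)
k(u) = 1 + u
L(H) = (-7 + H)/(4 + H) (L(H) = (H - 7)/(H + (1 + 3)) = (-7 + H)/(H + 4) = (-7 + H)/(4 + H))
f - L(11) = -249 - (-7 + 11)/(4 + 11) = -249 - 4/15 = -3739/15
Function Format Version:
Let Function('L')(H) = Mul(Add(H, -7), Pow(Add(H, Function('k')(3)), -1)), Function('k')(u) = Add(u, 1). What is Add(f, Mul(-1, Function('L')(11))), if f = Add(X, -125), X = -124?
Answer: Rational(-3739, 15) ≈ -249.27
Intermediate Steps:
f = -249 (f = Add(-124, -125) = -249)
Function('k')(u) = Add(1, u)
Function('L')(H) = Mul(Pow(Add(4, H), -1), Add(-7, H)) (Function('L')(H) = Mul(Add(H, -7), Pow(Add(H, Add(1, 3)), -1)) = Mul(Add(-7, H), Pow(Add(H, 4), -1)) = Mul(Add(-7, H), Pow(Add(4, H), -1)) = Mul(Pow(Add(4, H), -1), Add(-7, H)))
Add(f, Mul(-1, Function('L')(11))) = Add(-249, Mul(-1, Mul(Pow(Add(4, 11), -1), Add(-7, 11)))) = Add(-249, Mul(-1, Mul(Pow(15, -1), 4))) = Add(-249, Mul(-1, Mul(Rational(1, 15), 4))) = Add(-249, Mul(-1, Rational(4, 15))) = Add(-249, Rational(-4, 15)) = Rational(-3739, 15)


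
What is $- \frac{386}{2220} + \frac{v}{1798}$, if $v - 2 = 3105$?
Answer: $\frac{775439}{498945} \approx 1.5542$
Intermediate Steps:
$v = 3107$ ($v = 2 + 3105 = 3107$)
$- \frac{386}{2220} + \frac{v}{1798} = - \frac{386}{2220} + \frac{3107}{1798} = \left(-386\right) \frac{1}{2220} + 3107 \cdot \frac{1}{1798} = - \frac{193}{1110} + \frac{3107}{1798} = \frac{775439}{498945}$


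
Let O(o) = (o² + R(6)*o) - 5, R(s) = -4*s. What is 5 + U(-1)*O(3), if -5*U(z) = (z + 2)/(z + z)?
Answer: -9/5 ≈ -1.8000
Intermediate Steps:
O(o) = -5 + o² - 24*o (O(o) = (o² + (-4*6)*o) - 5 = (o² - 24*o) - 5 = -5 + o² - 24*o)
U(z) = -(2 + z)/(10*z) (U(z) = -(z + 2)/(5*(z + z)) = -(2 + z)/(5*(2*z)) = -(2 + z)*1/(2*z)/5 = -(2 + z)/(10*z))
5 + U(-1)*O(3) = 5 + ((⅒)*(-2 - 1*(-1))/(-1))*(-5 + 3² - 24*3) = 5 + ((⅒)*(-1)*(-2 + 1))*(-5 + 9 - 72) = 5 + ((⅒)*(-1)*(-1))*(-68) = 5 + (⅒)*(-68) = 5 - 34/5 = -9/5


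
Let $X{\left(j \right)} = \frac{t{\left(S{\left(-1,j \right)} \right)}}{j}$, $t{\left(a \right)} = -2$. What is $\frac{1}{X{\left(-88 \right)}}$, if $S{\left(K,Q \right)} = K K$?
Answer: $44$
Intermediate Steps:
$S{\left(K,Q \right)} = K^{2}$
$X{\left(j \right)} = - \frac{2}{j}$
$\frac{1}{X{\left(-88 \right)}} = \frac{1}{\left(-2\right) \frac{1}{-88}} = \frac{1}{\left(-2\right) \left(- \frac{1}{88}\right)} = \frac{1}{\frac{1}{44}} = 44$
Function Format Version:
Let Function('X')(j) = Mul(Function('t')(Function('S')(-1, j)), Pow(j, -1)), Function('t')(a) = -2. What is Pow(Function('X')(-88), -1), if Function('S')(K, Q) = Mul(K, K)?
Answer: 44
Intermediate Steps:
Function('S')(K, Q) = Pow(K, 2)
Function('X')(j) = Mul(-2, Pow(j, -1))
Pow(Function('X')(-88), -1) = Pow(Mul(-2, Pow(-88, -1)), -1) = Pow(Mul(-2, Rational(-1, 88)), -1) = Pow(Rational(1, 44), -1) = 44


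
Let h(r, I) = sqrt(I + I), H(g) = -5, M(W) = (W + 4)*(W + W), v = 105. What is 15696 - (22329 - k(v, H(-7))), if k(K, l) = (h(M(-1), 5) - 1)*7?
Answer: -6640 + 7*sqrt(10) ≈ -6617.9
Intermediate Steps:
M(W) = 2*W*(4 + W) (M(W) = (4 + W)*(2*W) = 2*W*(4 + W))
h(r, I) = sqrt(2)*sqrt(I) (h(r, I) = sqrt(2*I) = sqrt(2)*sqrt(I))
k(K, l) = -7 + 7*sqrt(10) (k(K, l) = (sqrt(2)*sqrt(5) - 1)*7 = (sqrt(10) - 1)*7 = (-1 + sqrt(10))*7 = -7 + 7*sqrt(10))
15696 - (22329 - k(v, H(-7))) = 15696 - (22329 - (-7 + 7*sqrt(10))) = 15696 - (22329 + (7 - 7*sqrt(10))) = 15696 - (22336 - 7*sqrt(10)) = 15696 + (-22336 + 7*sqrt(10)) = -6640 + 7*sqrt(10)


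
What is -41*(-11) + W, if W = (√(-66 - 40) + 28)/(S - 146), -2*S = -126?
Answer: 37405/83 - I*√106/83 ≈ 450.66 - 0.12404*I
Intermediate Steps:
S = 63 (S = -½*(-126) = 63)
W = -28/83 - I*√106/83 (W = (√(-66 - 40) + 28)/(63 - 146) = (√(-106) + 28)/(-83) = (I*√106 + 28)*(-1/83) = (28 + I*√106)*(-1/83) = -28/83 - I*√106/83 ≈ -0.33735 - 0.12404*I)
-41*(-11) + W = -41*(-11) + (-28/83 - I*√106/83) = 451 + (-28/83 - I*√106/83) = 37405/83 - I*√106/83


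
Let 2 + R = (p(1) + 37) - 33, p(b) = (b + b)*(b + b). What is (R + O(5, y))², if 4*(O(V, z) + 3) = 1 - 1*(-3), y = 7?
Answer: 16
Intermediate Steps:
p(b) = 4*b² (p(b) = (2*b)*(2*b) = 4*b²)
O(V, z) = -2 (O(V, z) = -3 + (1 - 1*(-3))/4 = -3 + (1 + 3)/4 = -3 + (¼)*4 = -3 + 1 = -2)
R = 6 (R = -2 + ((4*1² + 37) - 33) = -2 + ((4*1 + 37) - 33) = -2 + ((4 + 37) - 33) = -2 + (41 - 33) = -2 + 8 = 6)
(R + O(5, y))² = (6 - 2)² = 4² = 16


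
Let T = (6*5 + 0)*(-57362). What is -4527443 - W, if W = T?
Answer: -2806583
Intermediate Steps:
T = -1720860 (T = (30 + 0)*(-57362) = 30*(-57362) = -1720860)
W = -1720860
-4527443 - W = -4527443 - 1*(-1720860) = -4527443 + 1720860 = -2806583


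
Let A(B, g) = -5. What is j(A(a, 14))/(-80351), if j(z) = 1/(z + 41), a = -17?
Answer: -1/2892636 ≈ -3.4571e-7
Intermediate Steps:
j(z) = 1/(41 + z)
j(A(a, 14))/(-80351) = 1/((41 - 5)*(-80351)) = -1/80351/36 = (1/36)*(-1/80351) = -1/2892636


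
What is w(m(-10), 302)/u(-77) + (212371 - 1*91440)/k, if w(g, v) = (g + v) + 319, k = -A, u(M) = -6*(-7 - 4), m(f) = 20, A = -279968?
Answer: 93720467/9238944 ≈ 10.144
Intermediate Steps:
u(M) = 66 (u(M) = -6*(-11) = 66)
k = 279968 (k = -1*(-279968) = 279968)
w(g, v) = 319 + g + v
w(m(-10), 302)/u(-77) + (212371 - 1*91440)/k = (319 + 20 + 302)/66 + (212371 - 1*91440)/279968 = 641*(1/66) + (212371 - 91440)*(1/279968) = 641/66 + 120931*(1/279968) = 641/66 + 120931/279968 = 93720467/9238944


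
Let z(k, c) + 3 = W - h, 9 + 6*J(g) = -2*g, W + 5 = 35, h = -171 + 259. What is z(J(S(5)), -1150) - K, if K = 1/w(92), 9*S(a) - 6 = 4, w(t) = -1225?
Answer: -74724/1225 ≈ -60.999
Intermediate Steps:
S(a) = 10/9 (S(a) = 2/3 + (1/9)*4 = 2/3 + 4/9 = 10/9)
h = 88
K = -1/1225 (K = 1/(-1225) = -1/1225 ≈ -0.00081633)
W = 30 (W = -5 + 35 = 30)
J(g) = -3/2 - g/3 (J(g) = -3/2 + (-2*g)/6 = -3/2 - g/3)
z(k, c) = -61 (z(k, c) = -3 + (30 - 1*88) = -3 + (30 - 88) = -3 - 58 = -61)
z(J(S(5)), -1150) - K = -61 - 1*(-1/1225) = -61 + 1/1225 = -74724/1225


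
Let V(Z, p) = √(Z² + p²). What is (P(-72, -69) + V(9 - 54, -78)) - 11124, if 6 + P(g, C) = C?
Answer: -11199 + 3*√901 ≈ -11109.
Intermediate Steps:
P(g, C) = -6 + C
(P(-72, -69) + V(9 - 54, -78)) - 11124 = ((-6 - 69) + √((9 - 54)² + (-78)²)) - 11124 = (-75 + √((-45)² + 6084)) - 11124 = (-75 + √(2025 + 6084)) - 11124 = (-75 + √8109) - 11124 = (-75 + 3*√901) - 11124 = -11199 + 3*√901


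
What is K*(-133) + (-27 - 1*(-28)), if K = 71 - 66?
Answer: -664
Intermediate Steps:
K = 5
K*(-133) + (-27 - 1*(-28)) = 5*(-133) + (-27 - 1*(-28)) = -665 + (-27 + 28) = -665 + 1 = -664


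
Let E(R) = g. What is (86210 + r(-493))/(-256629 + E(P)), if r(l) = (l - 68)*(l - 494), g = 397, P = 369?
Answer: -639917/256232 ≈ -2.4974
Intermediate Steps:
E(R) = 397
r(l) = (-494 + l)*(-68 + l) (r(l) = (-68 + l)*(-494 + l) = (-494 + l)*(-68 + l))
(86210 + r(-493))/(-256629 + E(P)) = (86210 + (33592 + (-493)² - 562*(-493)))/(-256629 + 397) = (86210 + (33592 + 243049 + 277066))/(-256232) = (86210 + 553707)*(-1/256232) = 639917*(-1/256232) = -639917/256232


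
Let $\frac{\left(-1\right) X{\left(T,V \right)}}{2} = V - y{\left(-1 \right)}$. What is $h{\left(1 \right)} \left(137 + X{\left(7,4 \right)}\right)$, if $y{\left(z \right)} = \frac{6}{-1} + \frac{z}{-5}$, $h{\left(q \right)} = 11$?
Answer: $\frac{6457}{5} \approx 1291.4$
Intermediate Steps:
$y{\left(z \right)} = -6 - \frac{z}{5}$ ($y{\left(z \right)} = 6 \left(-1\right) + z \left(- \frac{1}{5}\right) = -6 - \frac{z}{5}$)
$X{\left(T,V \right)} = - \frac{58}{5} - 2 V$ ($X{\left(T,V \right)} = - 2 \left(V - \left(-6 - - \frac{1}{5}\right)\right) = - 2 \left(V - \left(-6 + \frac{1}{5}\right)\right) = - 2 \left(V - - \frac{29}{5}\right) = - 2 \left(V + \frac{29}{5}\right) = - 2 \left(\frac{29}{5} + V\right) = - \frac{58}{5} - 2 V$)
$h{\left(1 \right)} \left(137 + X{\left(7,4 \right)}\right) = 11 \left(137 - \frac{98}{5}\right) = 11 \cdot \frac{587}{5} = \frac{6457}{5}$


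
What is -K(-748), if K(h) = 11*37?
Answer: -407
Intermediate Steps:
K(h) = 407
-K(-748) = -1*407 = -407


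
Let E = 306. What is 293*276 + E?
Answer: 81174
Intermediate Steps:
293*276 + E = 293*276 + 306 = 80868 + 306 = 81174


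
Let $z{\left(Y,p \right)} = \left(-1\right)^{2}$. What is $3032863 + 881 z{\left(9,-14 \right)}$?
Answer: $3033744$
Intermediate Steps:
$z{\left(Y,p \right)} = 1$
$3032863 + 881 z{\left(9,-14 \right)} = 3032863 + 881 \cdot 1 = 3032863 + 881 = 3033744$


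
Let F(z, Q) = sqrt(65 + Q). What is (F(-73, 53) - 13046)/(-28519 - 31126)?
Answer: 13046/59645 - sqrt(118)/59645 ≈ 0.21855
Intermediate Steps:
(F(-73, 53) - 13046)/(-28519 - 31126) = (sqrt(65 + 53) - 13046)/(-28519 - 31126) = (sqrt(118) - 13046)/(-59645) = (-13046 + sqrt(118))*(-1/59645) = 13046/59645 - sqrt(118)/59645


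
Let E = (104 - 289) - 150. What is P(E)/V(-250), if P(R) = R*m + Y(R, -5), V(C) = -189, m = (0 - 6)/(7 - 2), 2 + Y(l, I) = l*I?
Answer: -2075/189 ≈ -10.979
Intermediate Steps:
Y(l, I) = -2 + I*l (Y(l, I) = -2 + l*I = -2 + I*l)
m = -6/5 ≈ -1.2000
E = -335 (E = -185 - 150 = -335)
P(R) = -2 - 31*R/5 (P(R) = R*(-6/5) + (-2 - 5*R) = -6*R/5 + (-2 - 5*R) = -2 - 31*R/5)
P(E)/V(-250) = (-2 - 31/5*(-335))/(-189) = (-2 + 2077)*(-1/189) = 2075*(-1/189) = -2075/189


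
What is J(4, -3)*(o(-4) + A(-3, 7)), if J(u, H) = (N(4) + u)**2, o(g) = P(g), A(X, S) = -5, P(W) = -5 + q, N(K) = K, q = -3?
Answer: -832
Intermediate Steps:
P(W) = -8 (P(W) = -5 - 3 = -8)
o(g) = -8
J(u, H) = (4 + u)**2
J(4, -3)*(o(-4) + A(-3, 7)) = (4 + 4)**2*(-8 - 5) = 8**2*(-13) = 64*(-13) = -832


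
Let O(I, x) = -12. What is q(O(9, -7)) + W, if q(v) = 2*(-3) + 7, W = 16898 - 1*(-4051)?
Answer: 20950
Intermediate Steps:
W = 20949 (W = 16898 + 4051 = 20949)
q(v) = 1 (q(v) = -6 + 7 = 1)
q(O(9, -7)) + W = 1 + 20949 = 20950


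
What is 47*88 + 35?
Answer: 4171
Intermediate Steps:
47*88 + 35 = 4136 + 35 = 4171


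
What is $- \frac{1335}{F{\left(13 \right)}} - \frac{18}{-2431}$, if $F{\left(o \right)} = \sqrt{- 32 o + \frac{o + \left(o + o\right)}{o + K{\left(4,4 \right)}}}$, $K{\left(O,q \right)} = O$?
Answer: $\frac{18}{2431} + \frac{1335 i \sqrt{119561}}{7033} \approx 0.0074044 + 65.635 i$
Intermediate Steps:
$F{\left(o \right)} = \sqrt{- 32 o + \frac{3 o}{4 + o}}$ ($F{\left(o \right)} = \sqrt{- 32 o + \frac{o + \left(o + o\right)}{o + 4}} = \sqrt{- 32 o + \frac{o + 2 o}{4 + o}} = \sqrt{- 32 o + \frac{3 o}{4 + o}}$)
$- \frac{1335}{F{\left(13 \right)}} - \frac{18}{-2431} = - \frac{1335}{\sqrt{\left(-1\right) 13 \frac{1}{4 + 13} \left(125 + 32 \cdot 13\right)}} - \frac{18}{-2431} = - \frac{1335}{\sqrt{\left(-1\right) 13 \cdot \frac{1}{17} \left(125 + 416\right)}} - - \frac{18}{2431} = - \frac{1335}{\sqrt{\left(-1\right) 13 \cdot \frac{1}{17} \cdot 541}} + \frac{18}{2431} = - \frac{1335}{\sqrt{- \frac{7033}{17}}} + \frac{18}{2431} = - \frac{1335}{\frac{1}{17} i \sqrt{119561}} + \frac{18}{2431} = - 1335 \left(- \frac{i \sqrt{119561}}{7033}\right) + \frac{18}{2431} = \frac{1335 i \sqrt{119561}}{7033} + \frac{18}{2431} = \frac{18}{2431} + \frac{1335 i \sqrt{119561}}{7033}$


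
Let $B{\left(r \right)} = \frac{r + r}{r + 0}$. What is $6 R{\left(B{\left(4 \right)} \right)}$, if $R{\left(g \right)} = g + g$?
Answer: $24$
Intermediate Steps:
$B{\left(r \right)} = 2$ ($B{\left(r \right)} = \frac{2 r}{r} = 2$)
$R{\left(g \right)} = 2 g$
$6 R{\left(B{\left(4 \right)} \right)} = 6 \cdot 2 \cdot 2 = 6 \cdot 4 = 24$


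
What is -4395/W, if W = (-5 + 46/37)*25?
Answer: 32523/695 ≈ 46.796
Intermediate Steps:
W = -3475/37 (W = (-5 + 46*(1/37))*25 = (-5 + 46/37)*25 = -139/37*25 = -3475/37 ≈ -93.919)
-4395/W = -4395/(-3475/37) = -4395*(-37/3475) = 32523/695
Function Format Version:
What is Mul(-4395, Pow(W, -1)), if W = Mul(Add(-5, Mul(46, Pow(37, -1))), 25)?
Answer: Rational(32523, 695) ≈ 46.796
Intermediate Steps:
W = Rational(-3475, 37) (W = Mul(Add(-5, Mul(46, Rational(1, 37))), 25) = Mul(Add(-5, Rational(46, 37)), 25) = Mul(Rational(-139, 37), 25) = Rational(-3475, 37) ≈ -93.919)
Mul(-4395, Pow(W, -1)) = Mul(-4395, Pow(Rational(-3475, 37), -1)) = Mul(-4395, Rational(-37, 3475)) = Rational(32523, 695)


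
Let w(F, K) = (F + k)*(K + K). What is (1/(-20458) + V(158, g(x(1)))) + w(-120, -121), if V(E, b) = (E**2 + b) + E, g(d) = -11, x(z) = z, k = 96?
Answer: 632540901/20458 ≈ 30919.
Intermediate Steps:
V(E, b) = E + b + E**2 (V(E, b) = (b + E**2) + E = E + b + E**2)
w(F, K) = 2*K*(96 + F) (w(F, K) = (F + 96)*(K + K) = (96 + F)*(2*K) = 2*K*(96 + F))
(1/(-20458) + V(158, g(x(1)))) + w(-120, -121) = (1/(-20458) + (158 - 11 + 158**2)) + 2*(-121)*(96 - 120) = (-1/20458 + (158 - 11 + 24964)) + 2*(-121)*(-24) = (-1/20458 + 25111) + 5808 = 513720837/20458 + 5808 = 632540901/20458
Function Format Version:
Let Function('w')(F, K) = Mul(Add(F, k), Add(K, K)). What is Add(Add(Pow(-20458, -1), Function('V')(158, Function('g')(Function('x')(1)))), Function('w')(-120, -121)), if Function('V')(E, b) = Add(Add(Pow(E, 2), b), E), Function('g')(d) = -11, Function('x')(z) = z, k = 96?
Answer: Rational(632540901, 20458) ≈ 30919.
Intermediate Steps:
Function('V')(E, b) = Add(E, b, Pow(E, 2)) (Function('V')(E, b) = Add(Add(b, Pow(E, 2)), E) = Add(E, b, Pow(E, 2)))
Function('w')(F, K) = Mul(2, K, Add(96, F)) (Function('w')(F, K) = Mul(Add(F, 96), Add(K, K)) = Mul(Add(96, F), Mul(2, K)) = Mul(2, K, Add(96, F)))
Add(Add(Pow(-20458, -1), Function('V')(158, Function('g')(Function('x')(1)))), Function('w')(-120, -121)) = Add(Add(Pow(-20458, -1), Add(158, -11, Pow(158, 2))), Mul(2, -121, Add(96, -120))) = Add(Add(Rational(-1, 20458), Add(158, -11, 24964)), Mul(2, -121, -24)) = Add(Add(Rational(-1, 20458), 25111), 5808) = Add(Rational(513720837, 20458), 5808) = Rational(632540901, 20458)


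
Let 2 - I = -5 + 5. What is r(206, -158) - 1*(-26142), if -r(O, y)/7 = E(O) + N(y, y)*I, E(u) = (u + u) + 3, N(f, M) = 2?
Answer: 23209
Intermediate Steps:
I = 2 (I = 2 - (-5 + 5) = 2 - 1*0 = 2 + 0 = 2)
E(u) = 3 + 2*u (E(u) = 2*u + 3 = 3 + 2*u)
r(O, y) = -49 - 14*O (r(O, y) = -7*((3 + 2*O) + 2*2) = -7*((3 + 2*O) + 4) = -7*(7 + 2*O) = -49 - 14*O)
r(206, -158) - 1*(-26142) = (-49 - 14*206) - 1*(-26142) = (-49 - 2884) + 26142 = -2933 + 26142 = 23209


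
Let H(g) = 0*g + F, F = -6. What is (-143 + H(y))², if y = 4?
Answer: 22201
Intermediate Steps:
H(g) = -6 (H(g) = 0*g - 6 = 0 - 6 = -6)
(-143 + H(y))² = (-143 - 6)² = (-149)² = 22201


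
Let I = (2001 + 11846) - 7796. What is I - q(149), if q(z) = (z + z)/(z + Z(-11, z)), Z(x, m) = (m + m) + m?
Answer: 12101/2 ≈ 6050.5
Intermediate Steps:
Z(x, m) = 3*m (Z(x, m) = 2*m + m = 3*m)
q(z) = ½ (q(z) = (z + z)/(z + 3*z) = (2*z)/((4*z)) = (2*z)*(1/(4*z)) = ½)
I = 6051 (I = 13847 - 7796 = 6051)
I - q(149) = 6051 - 1*½ = 6051 - ½ = 12101/2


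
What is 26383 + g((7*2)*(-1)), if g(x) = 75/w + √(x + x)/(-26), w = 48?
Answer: 422153/16 - I*√7/13 ≈ 26385.0 - 0.20352*I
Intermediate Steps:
g(x) = 25/16 - √2*√x/26 (g(x) = 75/48 + √(x + x)/(-26) = 75*(1/48) + √(2*x)*(-1/26) = 25/16 + (√2*√x)*(-1/26) = 25/16 - √2*√x/26)
26383 + g((7*2)*(-1)) = 26383 + (25/16 - √2*√((7*2)*(-1))/26) = 26383 + (25/16 - √2*√(14*(-1))/26) = 26383 + (25/16 - √2*√(-14)/26) = 26383 + (25/16 - √2*I*√14/26) = 26383 + (25/16 - I*√7/13) = 422153/16 - I*√7/13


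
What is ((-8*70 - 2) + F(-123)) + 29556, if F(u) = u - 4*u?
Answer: 29363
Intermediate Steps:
F(u) = -3*u
((-8*70 - 2) + F(-123)) + 29556 = ((-8*70 - 2) - 3*(-123)) + 29556 = ((-560 - 2) + 369) + 29556 = (-562 + 369) + 29556 = -193 + 29556 = 29363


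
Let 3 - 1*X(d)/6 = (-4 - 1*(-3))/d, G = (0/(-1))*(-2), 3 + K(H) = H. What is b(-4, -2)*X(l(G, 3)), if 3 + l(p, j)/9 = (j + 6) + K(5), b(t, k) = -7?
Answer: -1519/12 ≈ -126.58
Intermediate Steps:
K(H) = -3 + H
G = 0 (G = (0*(-1))*(-2) = 0*(-2) = 0)
l(p, j) = 45 + 9*j (l(p, j) = -27 + 9*((j + 6) + (-3 + 5)) = -27 + 9*((6 + j) + 2) = -27 + 9*(8 + j) = -27 + (72 + 9*j) = 45 + 9*j)
X(d) = 18 + 6/d (X(d) = 18 - 6*(-4 - 1*(-3))/d = 18 - 6*(-4 + 3)/d = 18 - (-6)/d = 18 + 6/d)
b(-4, -2)*X(l(G, 3)) = -7*(18 + 6/(45 + 9*3)) = -7*(18 + 6/(45 + 27)) = -7*(18 + 6/72) = -7*(18 + 6*(1/72)) = -7*(18 + 1/12) = -7*217/12 = -1519/12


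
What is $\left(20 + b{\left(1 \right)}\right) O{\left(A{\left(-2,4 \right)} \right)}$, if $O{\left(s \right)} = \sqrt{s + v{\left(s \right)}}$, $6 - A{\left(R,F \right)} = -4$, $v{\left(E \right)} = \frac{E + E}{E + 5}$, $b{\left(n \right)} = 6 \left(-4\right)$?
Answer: $- \frac{4 \sqrt{102}}{3} \approx -13.466$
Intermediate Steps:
$b{\left(n \right)} = -24$
$v{\left(E \right)} = \frac{2 E}{5 + E}$
$A{\left(R,F \right)} = 10$ ($A{\left(R,F \right)} = 6 - -4 = 6 + 4 = 10$)
$O{\left(s \right)} = \sqrt{s + \frac{2 s}{5 + s}}$
$\left(20 + b{\left(1 \right)}\right) O{\left(A{\left(-2,4 \right)} \right)} = \left(20 - 24\right) \sqrt{\frac{10 \left(7 + 10\right)}{5 + 10}} = - 4 \sqrt{10 \cdot \frac{1}{15} \cdot 17} = - 4 \sqrt{\frac{34}{3}} = - 4 \frac{\sqrt{102}}{3} = - \frac{4 \sqrt{102}}{3}$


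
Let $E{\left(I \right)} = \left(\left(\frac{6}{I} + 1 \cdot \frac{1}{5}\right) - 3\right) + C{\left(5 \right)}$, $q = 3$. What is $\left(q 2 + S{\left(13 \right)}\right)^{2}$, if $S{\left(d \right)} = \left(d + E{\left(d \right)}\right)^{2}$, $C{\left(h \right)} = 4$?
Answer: $\frac{871532406481}{17850625} \approx 48824.0$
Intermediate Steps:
$E{\left(I \right)} = \frac{6}{5} + \frac{6}{I}$ ($E{\left(I \right)} = \left(\left(\frac{6}{I} + 1 \cdot \frac{1}{5}\right) - 3\right) + 4 = \left(\left(\frac{6}{I} + \frac{1}{5}\right) - 3\right) + 4 = \left(\left(\frac{1}{5} + \frac{6}{I}\right) - 3\right) + 4 = \left(- \frac{14}{5} + \frac{6}{I}\right) + 4 = \frac{6}{5} + \frac{6}{I}$)
$S{\left(d \right)} = \left(\frac{6}{5} + d + \frac{6}{d}\right)^{2}$ ($S{\left(d \right)} = \left(d + \left(\frac{6}{5} + \frac{6}{d}\right)\right)^{2} = \left(\frac{6}{5} + d + \frac{6}{d}\right)^{2}$)
$\left(q 2 + S{\left(13 \right)}\right)^{2} = \left(3 \cdot 2 + \frac{\left(30 + 5 \cdot 13^{2} + 6 \cdot 13\right)^{2}}{25 \cdot 169}\right)^{2} = \left(6 + \frac{1}{25} \cdot \frac{1}{169} \left(30 + 5 \cdot 169 + 78\right)^{2}\right)^{2} = \left(6 + \frac{1}{25} \cdot \frac{1}{169} \left(30 + 845 + 78\right)^{2}\right)^{2} = \left(6 + \frac{1}{25} \cdot \frac{1}{169} \cdot 953^{2}\right)^{2} = \left(6 + \frac{1}{25} \cdot \frac{1}{169} \cdot 908209\right)^{2} = \left(6 + \frac{908209}{4225}\right)^{2} = \left(\frac{933559}{4225}\right)^{2} = \frac{871532406481}{17850625}$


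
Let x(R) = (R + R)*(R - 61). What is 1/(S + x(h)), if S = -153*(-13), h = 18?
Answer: 1/441 ≈ 0.0022676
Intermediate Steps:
x(R) = 2*R*(-61 + R) (x(R) = (2*R)*(-61 + R) = 2*R*(-61 + R))
S = 1989
1/(S + x(h)) = 1/(1989 + 2*18*(-61 + 18)) = 1/(1989 + 2*18*(-43)) = 1/(1989 - 1548) = 1/441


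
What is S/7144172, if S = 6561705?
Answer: 6561705/7144172 ≈ 0.91847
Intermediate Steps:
S/7144172 = 6561705/7144172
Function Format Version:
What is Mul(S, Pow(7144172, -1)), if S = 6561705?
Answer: Rational(6561705, 7144172) ≈ 0.91847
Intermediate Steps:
Mul(S, Pow(7144172, -1)) = Mul(6561705, Pow(7144172, -1)) = Mul(6561705, Rational(1, 7144172)) = Rational(6561705, 7144172)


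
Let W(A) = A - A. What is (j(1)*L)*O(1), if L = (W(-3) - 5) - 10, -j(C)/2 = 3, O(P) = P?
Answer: 90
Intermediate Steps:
W(A) = 0
j(C) = -6 (j(C) = -2*3 = -6)
L = -15 (L = (0 - 5) - 10 = -5 - 10 = -15)
(j(1)*L)*O(1) = -6*(-15)*1 = 90*1 = 90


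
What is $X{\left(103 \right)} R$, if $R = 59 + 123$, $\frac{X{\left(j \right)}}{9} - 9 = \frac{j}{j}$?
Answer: $16380$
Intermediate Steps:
$X{\left(j \right)} = 90$ ($X{\left(j \right)} = 81 + 9 \frac{j}{j} = 81 + 9 \cdot 1 = 81 + 9 = 90$)
$R = 182$
$X{\left(103 \right)} R = 90 \cdot 182 = 16380$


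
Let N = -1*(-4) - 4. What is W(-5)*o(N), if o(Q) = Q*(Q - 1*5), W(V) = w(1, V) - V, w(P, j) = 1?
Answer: 0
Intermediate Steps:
N = 0 (N = 4 - 4 = 0)
W(V) = 1 - V
o(Q) = Q*(-5 + Q) (o(Q) = Q*(Q - 5) = Q*(-5 + Q))
W(-5)*o(N) = (1 - 1*(-5))*(0*(-5 + 0)) = (1 + 5)*(0*(-5)) = 6*0 = 0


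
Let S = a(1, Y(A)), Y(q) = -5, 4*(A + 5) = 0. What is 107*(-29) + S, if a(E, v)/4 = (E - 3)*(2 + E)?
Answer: -3127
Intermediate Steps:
A = -5 (A = -5 + (1/4)*0 = -5 + 0 = -5)
a(E, v) = 4*(-3 + E)*(2 + E) (a(E, v) = 4*((E - 3)*(2 + E)) = 4*((-3 + E)*(2 + E)) = 4*(-3 + E)*(2 + E))
S = -24 (S = -24 - 4*1 + 4*1**2 = -24 - 4 + 4*1 = -24 - 4 + 4 = -24)
107*(-29) + S = 107*(-29) - 24 = -3103 - 24 = -3127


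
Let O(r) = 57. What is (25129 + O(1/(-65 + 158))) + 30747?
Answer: 55933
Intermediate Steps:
(25129 + O(1/(-65 + 158))) + 30747 = (25129 + 57) + 30747 = 25186 + 30747 = 55933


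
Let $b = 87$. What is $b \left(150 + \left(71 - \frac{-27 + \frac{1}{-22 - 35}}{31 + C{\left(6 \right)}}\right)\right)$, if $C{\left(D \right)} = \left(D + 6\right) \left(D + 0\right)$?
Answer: $\frac{37671899}{1957} \approx 19250.0$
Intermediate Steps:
$C{\left(D \right)} = D \left(6 + D\right)$ ($C{\left(D \right)} = \left(6 + D\right) D = D \left(6 + D\right)$)
$b \left(150 + \left(71 - \frac{-27 + \frac{1}{-22 - 35}}{31 + C{\left(6 \right)}}\right)\right) = 87 \left(150 + \left(71 - \frac{-27 + \frac{1}{-22 - 35}}{31 + 6 \left(6 + 6\right)}\right)\right) = 87 \left(150 + \left(71 - \frac{-27 + \frac{1}{-57}}{31 + 6 \cdot 12}\right)\right) = 87 \left(150 + \left(71 - \frac{-27 - \frac{1}{57}}{31 + 72}\right)\right) = 87 \left(150 + \left(71 - - \frac{1540}{57 \cdot 103}\right)\right) = 87 \left(150 + \left(71 - \left(- \frac{1540}{57}\right) \frac{1}{103}\right)\right) = 87 \left(150 + \left(71 - - \frac{1540}{5871}\right)\right) = 87 \left(150 + \left(71 + \frac{1540}{5871}\right)\right) = 87 \left(150 + \frac{418381}{5871}\right) = 87 \cdot \frac{1299031}{5871} = \frac{37671899}{1957}$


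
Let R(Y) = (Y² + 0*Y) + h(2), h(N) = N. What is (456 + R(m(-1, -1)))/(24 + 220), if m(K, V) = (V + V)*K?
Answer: 231/122 ≈ 1.8934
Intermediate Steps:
m(K, V) = 2*K*V (m(K, V) = (2*V)*K = 2*K*V)
R(Y) = 2 + Y² (R(Y) = (Y² + 0*Y) + 2 = (Y² + 0) + 2 = Y² + 2 = 2 + Y²)
(456 + R(m(-1, -1)))/(24 + 220) = (456 + (2 + (2*(-1)*(-1))²))/(24 + 220) = (456 + (2 + 2²))/244 = (456 + (2 + 4))*(1/244) = (456 + 6)*(1/244) = 462*(1/244) = 231/122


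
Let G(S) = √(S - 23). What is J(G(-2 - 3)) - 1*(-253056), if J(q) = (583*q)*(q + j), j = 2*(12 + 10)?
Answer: 236732 + 51304*I*√7 ≈ 2.3673e+5 + 1.3574e+5*I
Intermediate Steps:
j = 44 (j = 2*22 = 44)
G(S) = √(-23 + S)
J(q) = 583*q*(44 + q) (J(q) = (583*q)*(q + 44) = (583*q)*(44 + q) = 583*q*(44 + q))
J(G(-2 - 3)) - 1*(-253056) = 583*√(-23 + (-2 - 3))*(44 + √(-23 + (-2 - 3))) - 1*(-253056) = 583*√(-23 - 5)*(44 + √(-23 - 5)) + 253056 = 583*√(-28)*(44 + √(-28)) + 253056 = 583*(2*I*√7)*(44 + 2*I*√7) + 253056 = 1166*I*√7*(44 + 2*I*√7) + 253056 = 253056 + 1166*I*√7*(44 + 2*I*√7)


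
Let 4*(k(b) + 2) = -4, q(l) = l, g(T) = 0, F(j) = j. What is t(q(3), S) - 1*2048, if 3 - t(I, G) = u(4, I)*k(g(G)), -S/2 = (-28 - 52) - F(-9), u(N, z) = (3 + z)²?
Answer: -1937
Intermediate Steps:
k(b) = -3 (k(b) = -2 + (¼)*(-4) = -2 - 1 = -3)
S = 142 (S = -2*((-28 - 52) - 1*(-9)) = -2*(-80 + 9) = -2*(-71) = 142)
t(I, G) = 3 + 3*(3 + I)² (t(I, G) = 3 - (3 + I)²*(-3) = 3 - (-3)*(3 + I)² = 3 + 3*(3 + I)²)
t(q(3), S) - 1*2048 = (3 + 3*(3 + 3)²) - 1*2048 = (3 + 3*6²) - 2048 = (3 + 3*36) - 2048 = (3 + 108) - 2048 = 111 - 2048 = -1937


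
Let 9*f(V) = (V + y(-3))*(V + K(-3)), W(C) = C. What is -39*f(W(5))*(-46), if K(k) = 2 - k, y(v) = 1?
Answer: 11960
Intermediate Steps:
f(V) = (1 + V)*(5 + V)/9 (f(V) = ((V + 1)*(V + (2 - 1*(-3))))/9 = ((1 + V)*(V + (2 + 3)))/9 = ((1 + V)*(V + 5))/9 = ((1 + V)*(5 + V))/9 = (1 + V)*(5 + V)/9)
-39*f(W(5))*(-46) = -39*(5/9 + (⅑)*5² + (⅔)*5)*(-46) = -39*(5/9 + (⅑)*25 + 10/3)*(-46) = -39*(5/9 + 25/9 + 10/3)*(-46) = -39*20/3*(-46) = -260*(-46) = 11960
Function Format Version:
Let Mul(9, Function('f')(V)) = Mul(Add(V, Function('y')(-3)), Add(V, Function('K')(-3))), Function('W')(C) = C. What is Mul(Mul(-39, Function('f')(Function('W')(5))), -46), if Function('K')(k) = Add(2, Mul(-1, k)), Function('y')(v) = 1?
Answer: 11960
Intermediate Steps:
Function('f')(V) = Mul(Rational(1, 9), Add(1, V), Add(5, V)) (Function('f')(V) = Mul(Rational(1, 9), Mul(Add(V, 1), Add(V, Add(2, Mul(-1, -3))))) = Mul(Rational(1, 9), Mul(Add(1, V), Add(V, Add(2, 3)))) = Mul(Rational(1, 9), Mul(Add(1, V), Add(V, 5))) = Mul(Rational(1, 9), Mul(Add(1, V), Add(5, V))) = Mul(Rational(1, 9), Add(1, V), Add(5, V)))
Mul(Mul(-39, Function('f')(Function('W')(5))), -46) = Mul(Mul(-39, Add(Rational(5, 9), Mul(Rational(1, 9), Pow(5, 2)), Mul(Rational(2, 3), 5))), -46) = Mul(Mul(-39, Add(Rational(5, 9), Mul(Rational(1, 9), 25), Rational(10, 3))), -46) = Mul(Mul(-39, Add(Rational(5, 9), Rational(25, 9), Rational(10, 3))), -46) = Mul(Mul(-39, Rational(20, 3)), -46) = Mul(-260, -46) = 11960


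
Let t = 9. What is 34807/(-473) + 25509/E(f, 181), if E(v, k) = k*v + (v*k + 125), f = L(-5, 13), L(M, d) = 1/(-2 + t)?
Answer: 41404040/585101 ≈ 70.764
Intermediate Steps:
L(M, d) = ⅐ (L(M, d) = 1/(-2 + 9) = 1/7 = ⅐)
f = ⅐ ≈ 0.14286
E(v, k) = 125 + 2*k*v (E(v, k) = k*v + (k*v + 125) = k*v + (125 + k*v) = 125 + 2*k*v)
34807/(-473) + 25509/E(f, 181) = 34807/(-473) + 25509/(125 + 2*181*(⅐)) = 34807*(-1/473) + 25509/(125 + 362/7) = -34807/473 + 25509/(1237/7) = -34807/473 + 25509*(7/1237) = -34807/473 + 178563/1237 = 41404040/585101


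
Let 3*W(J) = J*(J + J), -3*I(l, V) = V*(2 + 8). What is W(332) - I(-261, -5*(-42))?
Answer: 222548/3 ≈ 74183.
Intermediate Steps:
I(l, V) = -10*V/3 (I(l, V) = -V*(2 + 8)/3 = -V*10/3 = -10*V/3)
W(J) = 2*J**2/3 (W(J) = (J*(J + J))/3 = (J*(2*J))/3 = (2*J**2)/3 = 2*J**2/3)
W(332) - I(-261, -5*(-42)) = (2/3)*332**2 - (-10)*(-5*(-42))/3 = (2/3)*110224 - (-10)*210/3 = 220448/3 - 1*(-700) = 220448/3 + 700 = 222548/3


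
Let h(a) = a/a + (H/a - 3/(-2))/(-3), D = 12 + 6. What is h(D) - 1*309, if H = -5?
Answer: -8327/27 ≈ -308.41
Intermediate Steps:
D = 18
h(a) = ½ + 5/(3*a) (h(a) = a/a + (-5/a - 3/(-2))/(-3) = 1 + (-5/a - 3*(-½))*(-⅓) = 1 + (-5/a + 3/2)*(-⅓) = 1 + (3/2 - 5/a)*(-⅓) = 1 + (-½ + 5/(3*a)) = ½ + 5/(3*a))
h(D) - 1*309 = (⅙)*(10 + 3*18)/18 - 1*309 = (⅙)*(1/18)*(10 + 54) - 309 = (⅙)*(1/18)*64 - 309 = 16/27 - 309 = -8327/27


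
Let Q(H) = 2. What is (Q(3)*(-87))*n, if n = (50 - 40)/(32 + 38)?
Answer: -174/7 ≈ -24.857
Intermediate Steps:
n = ⅐ (n = 10/70 = 10*(1/70) = ⅐ ≈ 0.14286)
(Q(3)*(-87))*n = (2*(-87))*(⅐) = -174*⅐ = -174/7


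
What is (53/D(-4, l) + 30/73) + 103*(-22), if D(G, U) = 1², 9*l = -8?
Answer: -161519/73 ≈ -2212.6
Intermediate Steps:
l = -8/9 (l = (⅑)*(-8) = -8/9 ≈ -0.88889)
D(G, U) = 1
(53/D(-4, l) + 30/73) + 103*(-22) = (53/1 + 30/73) + 103*(-22) = (53*1 + 30*(1/73)) - 2266 = (53 + 30/73) - 2266 = 3899/73 - 2266 = -161519/73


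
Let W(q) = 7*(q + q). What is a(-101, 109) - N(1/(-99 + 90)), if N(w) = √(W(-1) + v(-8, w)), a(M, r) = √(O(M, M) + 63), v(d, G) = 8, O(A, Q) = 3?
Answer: √66 - I*√6 ≈ 8.124 - 2.4495*I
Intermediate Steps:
W(q) = 14*q (W(q) = 7*(2*q) = 14*q)
a(M, r) = √66 (a(M, r) = √(3 + 63) = √66)
N(w) = I*√6 (N(w) = √(14*(-1) + 8) = √(-14 + 8) = √(-6) = I*√6)
a(-101, 109) - N(1/(-99 + 90)) = √66 - I*√6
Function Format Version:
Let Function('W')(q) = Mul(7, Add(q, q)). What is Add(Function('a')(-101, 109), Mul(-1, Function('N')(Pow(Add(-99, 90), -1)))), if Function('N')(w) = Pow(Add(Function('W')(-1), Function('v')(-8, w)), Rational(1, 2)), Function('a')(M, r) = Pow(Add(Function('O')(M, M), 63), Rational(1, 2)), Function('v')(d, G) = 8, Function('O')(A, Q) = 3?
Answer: Add(Pow(66, Rational(1, 2)), Mul(-1, I, Pow(6, Rational(1, 2)))) ≈ Add(8.1240, Mul(-2.4495, I))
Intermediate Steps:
Function('W')(q) = Mul(14, q) (Function('W')(q) = Mul(7, Mul(2, q)) = Mul(14, q))
Function('a')(M, r) = Pow(66, Rational(1, 2)) (Function('a')(M, r) = Pow(Add(3, 63), Rational(1, 2)) = Pow(66, Rational(1, 2)))
Function('N')(w) = Mul(I, Pow(6, Rational(1, 2))) (Function('N')(w) = Pow(Add(Mul(14, -1), 8), Rational(1, 2)) = Pow(Add(-14, 8), Rational(1, 2)) = Pow(-6, Rational(1, 2)) = Mul(I, Pow(6, Rational(1, 2))))
Add(Function('a')(-101, 109), Mul(-1, Function('N')(Pow(Add(-99, 90), -1)))) = Add(Pow(66, Rational(1, 2)), Mul(-1, Mul(I, Pow(6, Rational(1, 2))))) = Add(Pow(66, Rational(1, 2)), Mul(-1, I, Pow(6, Rational(1, 2))))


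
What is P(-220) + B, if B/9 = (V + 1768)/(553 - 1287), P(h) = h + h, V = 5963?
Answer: -392539/734 ≈ -534.79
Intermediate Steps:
P(h) = 2*h
B = -69579/734 (B = 9*((5963 + 1768)/(553 - 1287)) = 9*(7731/(-734)) = 9*(7731*(-1/734)) = 9*(-7731/734) = -69579/734 ≈ -94.794)
P(-220) + B = 2*(-220) - 69579/734 = -440 - 69579/734 = -392539/734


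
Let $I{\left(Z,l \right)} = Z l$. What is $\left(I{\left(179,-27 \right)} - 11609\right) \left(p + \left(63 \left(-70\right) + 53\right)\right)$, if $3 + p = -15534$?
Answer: $327097148$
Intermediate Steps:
$p = -15537$ ($p = -3 - 15534 = -15537$)
$\left(I{\left(179,-27 \right)} - 11609\right) \left(p + \left(63 \left(-70\right) + 53\right)\right) = \left(179 \left(-27\right) - 11609\right) \left(-15537 + \left(63 \left(-70\right) + 53\right)\right) = \left(-4833 - 11609\right) \left(-15537 + \left(-4410 + 53\right)\right) = - 16442 \left(-15537 - 4357\right) = \left(-16442\right) \left(-19894\right) = 327097148$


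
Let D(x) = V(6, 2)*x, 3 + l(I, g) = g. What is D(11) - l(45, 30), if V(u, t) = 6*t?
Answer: 105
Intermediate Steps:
l(I, g) = -3 + g
D(x) = 12*x (D(x) = (6*2)*x = 12*x)
D(11) - l(45, 30) = 12*11 - (-3 + 30) = 132 - 1*27 = 132 - 27 = 105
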